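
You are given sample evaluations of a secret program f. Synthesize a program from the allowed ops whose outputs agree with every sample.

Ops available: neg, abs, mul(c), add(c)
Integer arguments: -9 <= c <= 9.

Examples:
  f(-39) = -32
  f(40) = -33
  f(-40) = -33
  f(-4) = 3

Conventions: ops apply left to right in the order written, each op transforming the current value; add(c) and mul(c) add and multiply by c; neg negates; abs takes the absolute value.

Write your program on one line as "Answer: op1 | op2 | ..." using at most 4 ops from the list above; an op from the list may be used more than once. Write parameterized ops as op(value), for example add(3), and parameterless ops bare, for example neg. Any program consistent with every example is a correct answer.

abs | add(2) | neg | add(9)

Check, running the answer program on each example:
  -39 -> 39 -> 41 -> -41 -> -32
  40 -> 40 -> 42 -> -42 -> -33
  -40 -> 40 -> 42 -> -42 -> -33
  -4 -> 4 -> 6 -> -6 -> 3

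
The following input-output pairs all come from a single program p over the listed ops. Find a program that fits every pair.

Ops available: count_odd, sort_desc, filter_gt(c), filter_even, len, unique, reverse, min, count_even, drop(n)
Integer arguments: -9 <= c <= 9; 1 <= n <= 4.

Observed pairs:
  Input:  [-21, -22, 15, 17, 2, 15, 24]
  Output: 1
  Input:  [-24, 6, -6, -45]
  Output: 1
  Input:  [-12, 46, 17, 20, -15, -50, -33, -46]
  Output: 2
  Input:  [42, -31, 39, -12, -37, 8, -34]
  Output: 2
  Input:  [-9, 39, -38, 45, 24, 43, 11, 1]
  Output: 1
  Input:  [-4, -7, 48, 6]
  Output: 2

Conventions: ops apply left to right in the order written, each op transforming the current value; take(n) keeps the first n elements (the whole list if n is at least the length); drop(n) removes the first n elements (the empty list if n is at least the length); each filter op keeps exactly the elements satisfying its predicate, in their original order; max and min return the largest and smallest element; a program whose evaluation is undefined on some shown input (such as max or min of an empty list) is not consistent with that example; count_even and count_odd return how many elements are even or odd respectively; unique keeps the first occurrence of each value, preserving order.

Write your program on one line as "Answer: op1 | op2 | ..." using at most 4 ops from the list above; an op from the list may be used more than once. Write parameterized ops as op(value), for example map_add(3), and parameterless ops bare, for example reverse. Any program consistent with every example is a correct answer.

reverse | filter_gt(5) | count_even

Check, running the answer program on each example:
  [-21, -22, 15, 17, 2, 15, 24] -> [24, 15, 2, 17, 15, -22, -21] -> [24, 15, 17, 15] -> 1
  [-24, 6, -6, -45] -> [-45, -6, 6, -24] -> [6] -> 1
  [-12, 46, 17, 20, -15, -50, -33, -46] -> [-46, -33, -50, -15, 20, 17, 46, -12] -> [20, 17, 46] -> 2
  [42, -31, 39, -12, -37, 8, -34] -> [-34, 8, -37, -12, 39, -31, 42] -> [8, 39, 42] -> 2
  [-9, 39, -38, 45, 24, 43, 11, 1] -> [1, 11, 43, 24, 45, -38, 39, -9] -> [11, 43, 24, 45, 39] -> 1
  [-4, -7, 48, 6] -> [6, 48, -7, -4] -> [6, 48] -> 2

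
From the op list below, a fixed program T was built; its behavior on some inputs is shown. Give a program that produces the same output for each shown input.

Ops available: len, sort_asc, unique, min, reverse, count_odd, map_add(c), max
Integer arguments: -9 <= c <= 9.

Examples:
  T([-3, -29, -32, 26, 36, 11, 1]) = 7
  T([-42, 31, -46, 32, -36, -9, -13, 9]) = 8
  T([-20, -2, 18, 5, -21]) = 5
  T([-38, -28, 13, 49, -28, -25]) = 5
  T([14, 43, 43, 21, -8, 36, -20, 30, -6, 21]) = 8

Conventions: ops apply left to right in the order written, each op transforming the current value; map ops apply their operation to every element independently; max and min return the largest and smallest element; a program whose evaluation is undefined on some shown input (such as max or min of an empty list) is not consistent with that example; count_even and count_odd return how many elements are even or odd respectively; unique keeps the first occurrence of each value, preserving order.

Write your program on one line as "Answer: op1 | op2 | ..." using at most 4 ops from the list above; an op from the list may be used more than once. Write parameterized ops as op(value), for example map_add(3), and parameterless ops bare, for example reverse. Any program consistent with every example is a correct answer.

sort_asc | map_add(6) | unique | len

Check, running the answer program on each example:
  [-3, -29, -32, 26, 36, 11, 1] -> [-32, -29, -3, 1, 11, 26, 36] -> [-26, -23, 3, 7, 17, 32, 42] -> [-26, -23, 3, 7, 17, 32, 42] -> 7
  [-42, 31, -46, 32, -36, -9, -13, 9] -> [-46, -42, -36, -13, -9, 9, 31, 32] -> [-40, -36, -30, -7, -3, 15, 37, 38] -> [-40, -36, -30, -7, -3, 15, 37, 38] -> 8
  [-20, -2, 18, 5, -21] -> [-21, -20, -2, 5, 18] -> [-15, -14, 4, 11, 24] -> [-15, -14, 4, 11, 24] -> 5
  [-38, -28, 13, 49, -28, -25] -> [-38, -28, -28, -25, 13, 49] -> [-32, -22, -22, -19, 19, 55] -> [-32, -22, -19, 19, 55] -> 5
  [14, 43, 43, 21, -8, 36, -20, 30, -6, 21] -> [-20, -8, -6, 14, 21, 21, 30, 36, 43, 43] -> [-14, -2, 0, 20, 27, 27, 36, 42, 49, 49] -> [-14, -2, 0, 20, 27, 36, 42, 49] -> 8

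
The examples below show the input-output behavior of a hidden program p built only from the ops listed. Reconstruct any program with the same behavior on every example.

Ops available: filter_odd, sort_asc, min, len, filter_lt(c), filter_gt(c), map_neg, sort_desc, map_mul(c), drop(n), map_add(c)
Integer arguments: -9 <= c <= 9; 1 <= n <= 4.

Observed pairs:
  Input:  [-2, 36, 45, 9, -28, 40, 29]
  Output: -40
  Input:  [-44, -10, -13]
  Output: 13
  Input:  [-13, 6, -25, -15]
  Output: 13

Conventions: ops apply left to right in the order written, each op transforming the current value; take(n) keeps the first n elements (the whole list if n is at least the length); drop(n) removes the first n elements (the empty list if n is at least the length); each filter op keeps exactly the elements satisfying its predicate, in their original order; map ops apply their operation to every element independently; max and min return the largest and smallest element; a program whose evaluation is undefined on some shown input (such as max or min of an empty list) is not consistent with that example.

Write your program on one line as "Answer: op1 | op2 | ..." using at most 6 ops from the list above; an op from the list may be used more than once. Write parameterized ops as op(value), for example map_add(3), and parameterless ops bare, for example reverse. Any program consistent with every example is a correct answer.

map_neg | sort_asc | drop(1) | sort_desc | min

Check, running the answer program on each example:
  [-2, 36, 45, 9, -28, 40, 29] -> [2, -36, -45, -9, 28, -40, -29] -> [-45, -40, -36, -29, -9, 2, 28] -> [-40, -36, -29, -9, 2, 28] -> [28, 2, -9, -29, -36, -40] -> -40
  [-44, -10, -13] -> [44, 10, 13] -> [10, 13, 44] -> [13, 44] -> [44, 13] -> 13
  [-13, 6, -25, -15] -> [13, -6, 25, 15] -> [-6, 13, 15, 25] -> [13, 15, 25] -> [25, 15, 13] -> 13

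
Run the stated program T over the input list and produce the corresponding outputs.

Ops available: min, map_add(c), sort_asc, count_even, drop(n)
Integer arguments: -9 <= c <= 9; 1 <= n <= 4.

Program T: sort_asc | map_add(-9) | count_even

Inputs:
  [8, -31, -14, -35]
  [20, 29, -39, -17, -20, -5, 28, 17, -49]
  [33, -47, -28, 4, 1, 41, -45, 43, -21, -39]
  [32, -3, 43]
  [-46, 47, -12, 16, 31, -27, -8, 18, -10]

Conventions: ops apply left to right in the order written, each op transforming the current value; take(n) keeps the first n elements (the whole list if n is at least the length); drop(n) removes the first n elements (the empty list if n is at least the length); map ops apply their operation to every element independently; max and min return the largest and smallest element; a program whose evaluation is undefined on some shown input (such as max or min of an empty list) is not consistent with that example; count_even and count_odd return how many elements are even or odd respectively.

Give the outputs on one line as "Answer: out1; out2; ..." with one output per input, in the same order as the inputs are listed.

2; 6; 8; 2; 3

Execution, op by op:
  [8, -31, -14, -35] -> [-35, -31, -14, 8] -> [-44, -40, -23, -1] -> 2
  [20, 29, -39, -17, -20, -5, 28, 17, -49] -> [-49, -39, -20, -17, -5, 17, 20, 28, 29] -> [-58, -48, -29, -26, -14, 8, 11, 19, 20] -> 6
  [33, -47, -28, 4, 1, 41, -45, 43, -21, -39] -> [-47, -45, -39, -28, -21, 1, 4, 33, 41, 43] -> [-56, -54, -48, -37, -30, -8, -5, 24, 32, 34] -> 8
  [32, -3, 43] -> [-3, 32, 43] -> [-12, 23, 34] -> 2
  [-46, 47, -12, 16, 31, -27, -8, 18, -10] -> [-46, -27, -12, -10, -8, 16, 18, 31, 47] -> [-55, -36, -21, -19, -17, 7, 9, 22, 38] -> 3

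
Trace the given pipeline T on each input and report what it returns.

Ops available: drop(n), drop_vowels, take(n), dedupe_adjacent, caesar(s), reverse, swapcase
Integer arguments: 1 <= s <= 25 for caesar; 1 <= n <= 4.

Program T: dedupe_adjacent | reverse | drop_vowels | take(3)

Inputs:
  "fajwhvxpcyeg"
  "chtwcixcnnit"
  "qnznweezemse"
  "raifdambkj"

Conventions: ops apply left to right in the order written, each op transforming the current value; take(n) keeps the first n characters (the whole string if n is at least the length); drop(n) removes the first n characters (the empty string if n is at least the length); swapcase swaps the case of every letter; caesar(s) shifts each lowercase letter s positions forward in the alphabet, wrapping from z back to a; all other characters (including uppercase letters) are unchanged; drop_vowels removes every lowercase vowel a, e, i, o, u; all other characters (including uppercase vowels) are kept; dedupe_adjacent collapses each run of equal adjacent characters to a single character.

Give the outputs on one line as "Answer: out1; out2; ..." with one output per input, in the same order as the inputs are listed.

"gyc"; "tnc"; "smz"; "jkb"

Execution, op by op:
  "fajwhvxpcyeg" -> "fajwhvxpcyeg" -> "geycpxvhwjaf" -> "gycpxvhwjf" -> "gyc"
  "chtwcixcnnit" -> "chtwcixcnit" -> "tincxicwthc" -> "tncxcwthc" -> "tnc"
  "qnznweezemse" -> "qnznwezemse" -> "esmezewnznq" -> "smzwnznq" -> "smz"
  "raifdambkj" -> "raifdambkj" -> "jkbmadfiar" -> "jkbmdfr" -> "jkb"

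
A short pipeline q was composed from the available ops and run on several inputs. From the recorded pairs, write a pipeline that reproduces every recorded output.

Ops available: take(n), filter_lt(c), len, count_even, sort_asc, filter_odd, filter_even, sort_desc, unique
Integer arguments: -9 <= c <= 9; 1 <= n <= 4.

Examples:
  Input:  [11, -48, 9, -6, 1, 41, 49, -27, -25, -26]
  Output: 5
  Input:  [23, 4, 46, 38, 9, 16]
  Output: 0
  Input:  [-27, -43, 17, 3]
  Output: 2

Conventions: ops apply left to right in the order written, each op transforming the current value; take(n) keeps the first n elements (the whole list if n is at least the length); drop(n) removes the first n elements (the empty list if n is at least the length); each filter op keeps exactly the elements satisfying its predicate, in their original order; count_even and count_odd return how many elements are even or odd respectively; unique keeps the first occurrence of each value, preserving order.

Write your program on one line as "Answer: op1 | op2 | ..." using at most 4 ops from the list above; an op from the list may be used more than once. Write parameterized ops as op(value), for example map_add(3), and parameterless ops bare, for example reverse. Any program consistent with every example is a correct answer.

filter_lt(-1) | sort_asc | len

Check, running the answer program on each example:
  [11, -48, 9, -6, 1, 41, 49, -27, -25, -26] -> [-48, -6, -27, -25, -26] -> [-48, -27, -26, -25, -6] -> 5
  [23, 4, 46, 38, 9, 16] -> [] -> [] -> 0
  [-27, -43, 17, 3] -> [-27, -43] -> [-43, -27] -> 2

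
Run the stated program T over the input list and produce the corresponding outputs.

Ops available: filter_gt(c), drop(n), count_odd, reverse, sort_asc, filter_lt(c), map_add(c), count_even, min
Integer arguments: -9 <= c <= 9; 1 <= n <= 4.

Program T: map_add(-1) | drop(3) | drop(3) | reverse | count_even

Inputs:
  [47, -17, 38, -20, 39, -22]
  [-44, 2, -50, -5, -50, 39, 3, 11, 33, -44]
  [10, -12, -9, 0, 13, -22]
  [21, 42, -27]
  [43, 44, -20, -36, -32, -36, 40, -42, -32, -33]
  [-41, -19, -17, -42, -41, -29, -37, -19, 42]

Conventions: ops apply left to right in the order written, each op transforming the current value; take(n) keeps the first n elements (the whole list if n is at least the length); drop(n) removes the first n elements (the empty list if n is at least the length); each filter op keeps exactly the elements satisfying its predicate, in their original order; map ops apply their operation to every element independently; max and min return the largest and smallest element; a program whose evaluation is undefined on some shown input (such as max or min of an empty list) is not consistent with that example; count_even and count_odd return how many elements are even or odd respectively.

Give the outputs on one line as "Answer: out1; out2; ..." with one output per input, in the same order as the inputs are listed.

0; 3; 0; 0; 1; 2

Execution, op by op:
  [47, -17, 38, -20, 39, -22] -> [46, -18, 37, -21, 38, -23] -> [-21, 38, -23] -> [] -> [] -> 0
  [-44, 2, -50, -5, -50, 39, 3, 11, 33, -44] -> [-45, 1, -51, -6, -51, 38, 2, 10, 32, -45] -> [-6, -51, 38, 2, 10, 32, -45] -> [2, 10, 32, -45] -> [-45, 32, 10, 2] -> 3
  [10, -12, -9, 0, 13, -22] -> [9, -13, -10, -1, 12, -23] -> [-1, 12, -23] -> [] -> [] -> 0
  [21, 42, -27] -> [20, 41, -28] -> [] -> [] -> [] -> 0
  [43, 44, -20, -36, -32, -36, 40, -42, -32, -33] -> [42, 43, -21, -37, -33, -37, 39, -43, -33, -34] -> [-37, -33, -37, 39, -43, -33, -34] -> [39, -43, -33, -34] -> [-34, -33, -43, 39] -> 1
  [-41, -19, -17, -42, -41, -29, -37, -19, 42] -> [-42, -20, -18, -43, -42, -30, -38, -20, 41] -> [-43, -42, -30, -38, -20, 41] -> [-38, -20, 41] -> [41, -20, -38] -> 2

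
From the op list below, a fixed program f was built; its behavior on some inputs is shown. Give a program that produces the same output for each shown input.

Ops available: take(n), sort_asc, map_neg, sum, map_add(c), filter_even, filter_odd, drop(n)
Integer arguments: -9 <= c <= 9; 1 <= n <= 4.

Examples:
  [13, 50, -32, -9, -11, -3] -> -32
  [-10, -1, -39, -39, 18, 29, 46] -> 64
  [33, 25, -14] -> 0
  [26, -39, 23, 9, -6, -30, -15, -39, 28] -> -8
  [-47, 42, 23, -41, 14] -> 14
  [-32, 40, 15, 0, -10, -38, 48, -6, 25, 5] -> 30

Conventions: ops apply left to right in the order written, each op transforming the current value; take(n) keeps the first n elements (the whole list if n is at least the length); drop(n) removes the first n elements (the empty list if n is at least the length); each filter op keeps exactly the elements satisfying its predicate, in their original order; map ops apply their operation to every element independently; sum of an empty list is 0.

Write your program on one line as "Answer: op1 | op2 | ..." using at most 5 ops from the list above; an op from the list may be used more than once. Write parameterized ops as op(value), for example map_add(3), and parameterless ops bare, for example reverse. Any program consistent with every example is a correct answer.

filter_even | drop(1) | take(3) | sum

Check, running the answer program on each example:
  [13, 50, -32, -9, -11, -3] -> [50, -32] -> [-32] -> [-32] -> -32
  [-10, -1, -39, -39, 18, 29, 46] -> [-10, 18, 46] -> [18, 46] -> [18, 46] -> 64
  [33, 25, -14] -> [-14] -> [] -> [] -> 0
  [26, -39, 23, 9, -6, -30, -15, -39, 28] -> [26, -6, -30, 28] -> [-6, -30, 28] -> [-6, -30, 28] -> -8
  [-47, 42, 23, -41, 14] -> [42, 14] -> [14] -> [14] -> 14
  [-32, 40, 15, 0, -10, -38, 48, -6, 25, 5] -> [-32, 40, 0, -10, -38, 48, -6] -> [40, 0, -10, -38, 48, -6] -> [40, 0, -10] -> 30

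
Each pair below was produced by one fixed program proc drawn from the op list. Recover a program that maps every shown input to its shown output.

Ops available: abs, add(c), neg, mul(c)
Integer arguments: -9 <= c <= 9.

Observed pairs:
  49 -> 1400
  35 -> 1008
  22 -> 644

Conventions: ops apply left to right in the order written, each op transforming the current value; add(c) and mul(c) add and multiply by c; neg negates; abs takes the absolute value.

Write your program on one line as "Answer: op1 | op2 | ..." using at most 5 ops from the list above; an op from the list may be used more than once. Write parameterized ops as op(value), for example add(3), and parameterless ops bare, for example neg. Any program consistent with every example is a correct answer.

mul(-7) | add(-7) | mul(4) | neg

Check, running the answer program on each example:
  49 -> -343 -> -350 -> -1400 -> 1400
  35 -> -245 -> -252 -> -1008 -> 1008
  22 -> -154 -> -161 -> -644 -> 644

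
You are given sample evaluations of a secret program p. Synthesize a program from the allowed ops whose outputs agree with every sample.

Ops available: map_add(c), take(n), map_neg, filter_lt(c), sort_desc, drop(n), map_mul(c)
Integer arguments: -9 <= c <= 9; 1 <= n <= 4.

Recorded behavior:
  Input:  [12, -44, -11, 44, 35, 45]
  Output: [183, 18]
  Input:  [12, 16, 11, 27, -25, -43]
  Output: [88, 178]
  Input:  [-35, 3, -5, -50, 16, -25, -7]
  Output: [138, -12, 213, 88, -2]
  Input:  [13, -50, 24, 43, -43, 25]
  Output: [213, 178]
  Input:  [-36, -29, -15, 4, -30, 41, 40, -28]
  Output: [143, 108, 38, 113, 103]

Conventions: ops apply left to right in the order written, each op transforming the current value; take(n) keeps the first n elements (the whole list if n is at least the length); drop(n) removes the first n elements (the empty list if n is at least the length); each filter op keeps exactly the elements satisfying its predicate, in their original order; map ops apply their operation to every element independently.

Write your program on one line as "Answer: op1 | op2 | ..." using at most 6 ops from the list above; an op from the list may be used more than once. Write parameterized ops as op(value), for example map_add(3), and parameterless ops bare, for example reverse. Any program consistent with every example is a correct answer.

filter_lt(3) | map_add(7) | map_mul(5) | map_add(2) | map_neg

Check, running the answer program on each example:
  [12, -44, -11, 44, 35, 45] -> [-44, -11] -> [-37, -4] -> [-185, -20] -> [-183, -18] -> [183, 18]
  [12, 16, 11, 27, -25, -43] -> [-25, -43] -> [-18, -36] -> [-90, -180] -> [-88, -178] -> [88, 178]
  [-35, 3, -5, -50, 16, -25, -7] -> [-35, -5, -50, -25, -7] -> [-28, 2, -43, -18, 0] -> [-140, 10, -215, -90, 0] -> [-138, 12, -213, -88, 2] -> [138, -12, 213, 88, -2]
  [13, -50, 24, 43, -43, 25] -> [-50, -43] -> [-43, -36] -> [-215, -180] -> [-213, -178] -> [213, 178]
  [-36, -29, -15, 4, -30, 41, 40, -28] -> [-36, -29, -15, -30, -28] -> [-29, -22, -8, -23, -21] -> [-145, -110, -40, -115, -105] -> [-143, -108, -38, -113, -103] -> [143, 108, 38, 113, 103]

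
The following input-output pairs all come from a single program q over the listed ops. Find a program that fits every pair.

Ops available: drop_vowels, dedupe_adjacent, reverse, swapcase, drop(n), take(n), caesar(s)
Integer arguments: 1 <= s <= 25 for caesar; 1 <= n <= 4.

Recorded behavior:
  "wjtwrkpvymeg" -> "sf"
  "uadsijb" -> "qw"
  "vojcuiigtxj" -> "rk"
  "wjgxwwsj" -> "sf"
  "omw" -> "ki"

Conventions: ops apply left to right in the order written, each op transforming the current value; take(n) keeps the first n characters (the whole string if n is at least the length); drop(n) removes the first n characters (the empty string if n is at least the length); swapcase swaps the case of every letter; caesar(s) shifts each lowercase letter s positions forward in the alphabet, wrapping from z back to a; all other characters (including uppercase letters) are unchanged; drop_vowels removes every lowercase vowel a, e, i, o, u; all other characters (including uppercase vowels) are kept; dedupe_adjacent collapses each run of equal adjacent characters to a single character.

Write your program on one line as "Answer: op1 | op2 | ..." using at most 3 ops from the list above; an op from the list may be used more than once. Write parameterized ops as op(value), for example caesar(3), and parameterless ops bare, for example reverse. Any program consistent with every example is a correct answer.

dedupe_adjacent | caesar(22) | take(2)

Check, running the answer program on each example:
  "wjtwrkpvymeg" -> "wjtwrkpvymeg" -> "sfpsnglruiac" -> "sf"
  "uadsijb" -> "uadsijb" -> "qwzoefx" -> "qw"
  "vojcuiigtxj" -> "vojcuigtxj" -> "rkfyqecptf" -> "rk"
  "wjgxwwsj" -> "wjgxwsj" -> "sfctsof" -> "sf"
  "omw" -> "omw" -> "kis" -> "ki"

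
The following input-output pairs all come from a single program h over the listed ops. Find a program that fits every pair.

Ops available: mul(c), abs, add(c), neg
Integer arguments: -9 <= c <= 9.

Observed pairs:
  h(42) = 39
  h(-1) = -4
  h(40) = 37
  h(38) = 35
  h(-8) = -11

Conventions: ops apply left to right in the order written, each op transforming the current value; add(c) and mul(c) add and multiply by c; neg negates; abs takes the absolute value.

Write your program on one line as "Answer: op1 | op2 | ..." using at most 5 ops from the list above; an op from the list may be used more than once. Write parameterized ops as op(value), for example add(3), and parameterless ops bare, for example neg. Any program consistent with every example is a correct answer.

neg | add(-8) | abs | add(-2) | add(-9)

Check, running the answer program on each example:
  42 -> -42 -> -50 -> 50 -> 48 -> 39
  -1 -> 1 -> -7 -> 7 -> 5 -> -4
  40 -> -40 -> -48 -> 48 -> 46 -> 37
  38 -> -38 -> -46 -> 46 -> 44 -> 35
  -8 -> 8 -> 0 -> 0 -> -2 -> -11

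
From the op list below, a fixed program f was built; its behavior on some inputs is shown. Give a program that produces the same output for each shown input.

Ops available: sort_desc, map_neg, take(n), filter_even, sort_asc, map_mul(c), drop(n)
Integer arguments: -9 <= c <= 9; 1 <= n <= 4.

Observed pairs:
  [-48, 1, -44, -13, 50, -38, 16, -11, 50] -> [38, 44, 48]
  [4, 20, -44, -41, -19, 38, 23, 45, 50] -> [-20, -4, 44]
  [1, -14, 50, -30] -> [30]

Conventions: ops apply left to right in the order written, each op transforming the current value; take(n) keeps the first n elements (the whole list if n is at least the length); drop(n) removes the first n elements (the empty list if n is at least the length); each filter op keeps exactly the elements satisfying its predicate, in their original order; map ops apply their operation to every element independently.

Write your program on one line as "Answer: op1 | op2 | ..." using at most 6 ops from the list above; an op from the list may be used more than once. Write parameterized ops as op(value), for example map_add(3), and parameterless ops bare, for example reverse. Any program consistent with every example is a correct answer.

sort_asc | sort_desc | drop(2) | map_neg | drop(1) | filter_even

Check, running the answer program on each example:
  [-48, 1, -44, -13, 50, -38, 16, -11, 50] -> [-48, -44, -38, -13, -11, 1, 16, 50, 50] -> [50, 50, 16, 1, -11, -13, -38, -44, -48] -> [16, 1, -11, -13, -38, -44, -48] -> [-16, -1, 11, 13, 38, 44, 48] -> [-1, 11, 13, 38, 44, 48] -> [38, 44, 48]
  [4, 20, -44, -41, -19, 38, 23, 45, 50] -> [-44, -41, -19, 4, 20, 23, 38, 45, 50] -> [50, 45, 38, 23, 20, 4, -19, -41, -44] -> [38, 23, 20, 4, -19, -41, -44] -> [-38, -23, -20, -4, 19, 41, 44] -> [-23, -20, -4, 19, 41, 44] -> [-20, -4, 44]
  [1, -14, 50, -30] -> [-30, -14, 1, 50] -> [50, 1, -14, -30] -> [-14, -30] -> [14, 30] -> [30] -> [30]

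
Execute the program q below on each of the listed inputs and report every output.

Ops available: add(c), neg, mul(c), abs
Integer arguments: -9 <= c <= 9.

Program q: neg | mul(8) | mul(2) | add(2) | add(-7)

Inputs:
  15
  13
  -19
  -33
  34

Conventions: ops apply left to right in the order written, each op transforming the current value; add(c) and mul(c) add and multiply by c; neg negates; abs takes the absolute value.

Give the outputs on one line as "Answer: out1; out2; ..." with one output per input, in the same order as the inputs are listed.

Execution, op by op:
  15 -> -15 -> -120 -> -240 -> -238 -> -245
  13 -> -13 -> -104 -> -208 -> -206 -> -213
  -19 -> 19 -> 152 -> 304 -> 306 -> 299
  -33 -> 33 -> 264 -> 528 -> 530 -> 523
  34 -> -34 -> -272 -> -544 -> -542 -> -549

-245; -213; 299; 523; -549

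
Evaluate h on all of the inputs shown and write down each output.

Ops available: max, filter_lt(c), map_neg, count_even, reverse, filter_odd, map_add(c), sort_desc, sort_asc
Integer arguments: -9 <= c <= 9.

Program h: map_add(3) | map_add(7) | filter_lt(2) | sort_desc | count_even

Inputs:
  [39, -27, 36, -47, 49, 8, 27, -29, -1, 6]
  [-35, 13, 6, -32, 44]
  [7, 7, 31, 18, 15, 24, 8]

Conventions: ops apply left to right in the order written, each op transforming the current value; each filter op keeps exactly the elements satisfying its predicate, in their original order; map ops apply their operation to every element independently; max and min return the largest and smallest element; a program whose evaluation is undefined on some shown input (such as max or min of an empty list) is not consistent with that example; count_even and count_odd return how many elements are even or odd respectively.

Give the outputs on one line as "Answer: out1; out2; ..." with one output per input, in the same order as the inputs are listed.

Execution, op by op:
  [39, -27, 36, -47, 49, 8, 27, -29, -1, 6] -> [42, -24, 39, -44, 52, 11, 30, -26, 2, 9] -> [49, -17, 46, -37, 59, 18, 37, -19, 9, 16] -> [-17, -37, -19] -> [-17, -19, -37] -> 0
  [-35, 13, 6, -32, 44] -> [-32, 16, 9, -29, 47] -> [-25, 23, 16, -22, 54] -> [-25, -22] -> [-22, -25] -> 1
  [7, 7, 31, 18, 15, 24, 8] -> [10, 10, 34, 21, 18, 27, 11] -> [17, 17, 41, 28, 25, 34, 18] -> [] -> [] -> 0

0; 1; 0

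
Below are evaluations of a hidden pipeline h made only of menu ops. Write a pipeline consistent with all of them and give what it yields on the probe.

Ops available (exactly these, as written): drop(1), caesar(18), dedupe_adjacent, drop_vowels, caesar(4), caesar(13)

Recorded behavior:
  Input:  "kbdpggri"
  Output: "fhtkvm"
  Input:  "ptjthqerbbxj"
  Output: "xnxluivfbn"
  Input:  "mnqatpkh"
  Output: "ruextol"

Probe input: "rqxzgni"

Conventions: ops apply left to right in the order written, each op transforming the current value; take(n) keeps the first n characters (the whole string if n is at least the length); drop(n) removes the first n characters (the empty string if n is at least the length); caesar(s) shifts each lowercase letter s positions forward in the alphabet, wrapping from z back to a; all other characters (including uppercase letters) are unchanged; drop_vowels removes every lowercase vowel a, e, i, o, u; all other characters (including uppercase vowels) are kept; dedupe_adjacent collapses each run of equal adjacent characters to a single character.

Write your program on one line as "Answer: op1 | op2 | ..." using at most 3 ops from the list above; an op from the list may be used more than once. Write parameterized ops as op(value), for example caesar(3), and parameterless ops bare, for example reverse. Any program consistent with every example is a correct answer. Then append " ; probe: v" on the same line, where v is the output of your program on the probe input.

dedupe_adjacent | caesar(4) | drop(1) ; probe: "ubdkrm"

Check, running the answer program on each example:
  "kbdpggri" -> "kbdpgri" -> "ofhtkvm" -> "fhtkvm"
  "ptjthqerbbxj" -> "ptjthqerbxj" -> "txnxluivfbn" -> "xnxluivfbn"
  "mnqatpkh" -> "mnqatpkh" -> "qruextol" -> "ruextol"
  probe: "rqxzgni" -> "rqxzgni" -> "vubdkrm" -> "ubdkrm"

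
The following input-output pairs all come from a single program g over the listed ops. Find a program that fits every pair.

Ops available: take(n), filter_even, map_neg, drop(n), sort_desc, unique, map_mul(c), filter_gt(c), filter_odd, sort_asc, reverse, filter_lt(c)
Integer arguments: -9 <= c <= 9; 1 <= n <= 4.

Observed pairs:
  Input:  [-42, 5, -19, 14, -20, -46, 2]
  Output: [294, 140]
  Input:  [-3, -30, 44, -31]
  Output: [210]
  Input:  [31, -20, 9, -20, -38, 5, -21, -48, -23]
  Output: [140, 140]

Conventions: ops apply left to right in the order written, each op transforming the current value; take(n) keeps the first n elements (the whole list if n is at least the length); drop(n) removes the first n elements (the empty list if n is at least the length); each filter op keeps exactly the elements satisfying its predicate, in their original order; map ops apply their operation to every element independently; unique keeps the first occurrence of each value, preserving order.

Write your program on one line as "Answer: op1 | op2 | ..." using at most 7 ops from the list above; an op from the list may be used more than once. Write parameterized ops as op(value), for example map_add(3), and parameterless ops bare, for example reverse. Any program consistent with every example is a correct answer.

map_mul(-7) | filter_gt(7) | filter_even | sort_asc | take(2) | sort_desc

Check, running the answer program on each example:
  [-42, 5, -19, 14, -20, -46, 2] -> [294, -35, 133, -98, 140, 322, -14] -> [294, 133, 140, 322] -> [294, 140, 322] -> [140, 294, 322] -> [140, 294] -> [294, 140]
  [-3, -30, 44, -31] -> [21, 210, -308, 217] -> [21, 210, 217] -> [210] -> [210] -> [210] -> [210]
  [31, -20, 9, -20, -38, 5, -21, -48, -23] -> [-217, 140, -63, 140, 266, -35, 147, 336, 161] -> [140, 140, 266, 147, 336, 161] -> [140, 140, 266, 336] -> [140, 140, 266, 336] -> [140, 140] -> [140, 140]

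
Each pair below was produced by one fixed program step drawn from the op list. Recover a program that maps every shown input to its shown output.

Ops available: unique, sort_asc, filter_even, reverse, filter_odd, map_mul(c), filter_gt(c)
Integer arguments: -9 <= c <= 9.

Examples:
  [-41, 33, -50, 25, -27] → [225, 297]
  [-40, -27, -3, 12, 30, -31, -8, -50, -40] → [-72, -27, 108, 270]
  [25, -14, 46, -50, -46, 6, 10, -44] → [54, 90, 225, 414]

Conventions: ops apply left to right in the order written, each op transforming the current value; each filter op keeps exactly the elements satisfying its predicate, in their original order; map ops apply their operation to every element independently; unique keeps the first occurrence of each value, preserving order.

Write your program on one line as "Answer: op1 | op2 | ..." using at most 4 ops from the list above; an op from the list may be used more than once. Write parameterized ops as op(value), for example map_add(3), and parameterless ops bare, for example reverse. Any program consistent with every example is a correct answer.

filter_gt(-9) | map_mul(9) | sort_asc

Check, running the answer program on each example:
  [-41, 33, -50, 25, -27] -> [33, 25] -> [297, 225] -> [225, 297]
  [-40, -27, -3, 12, 30, -31, -8, -50, -40] -> [-3, 12, 30, -8] -> [-27, 108, 270, -72] -> [-72, -27, 108, 270]
  [25, -14, 46, -50, -46, 6, 10, -44] -> [25, 46, 6, 10] -> [225, 414, 54, 90] -> [54, 90, 225, 414]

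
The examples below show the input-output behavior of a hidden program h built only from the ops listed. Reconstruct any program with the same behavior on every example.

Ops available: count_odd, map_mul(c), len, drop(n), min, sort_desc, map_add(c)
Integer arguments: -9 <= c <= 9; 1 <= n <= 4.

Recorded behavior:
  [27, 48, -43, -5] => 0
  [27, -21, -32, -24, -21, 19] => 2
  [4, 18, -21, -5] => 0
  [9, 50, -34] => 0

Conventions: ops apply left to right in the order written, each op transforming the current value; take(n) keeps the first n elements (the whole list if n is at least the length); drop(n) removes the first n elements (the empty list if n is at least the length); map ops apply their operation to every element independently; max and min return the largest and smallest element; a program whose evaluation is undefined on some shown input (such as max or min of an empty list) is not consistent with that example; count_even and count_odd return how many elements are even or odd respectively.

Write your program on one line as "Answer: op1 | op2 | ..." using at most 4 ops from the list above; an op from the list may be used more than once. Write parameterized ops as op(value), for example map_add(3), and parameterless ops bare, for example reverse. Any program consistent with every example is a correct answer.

sort_desc | drop(4) | len

Check, running the answer program on each example:
  [27, 48, -43, -5] -> [48, 27, -5, -43] -> [] -> 0
  [27, -21, -32, -24, -21, 19] -> [27, 19, -21, -21, -24, -32] -> [-24, -32] -> 2
  [4, 18, -21, -5] -> [18, 4, -5, -21] -> [] -> 0
  [9, 50, -34] -> [50, 9, -34] -> [] -> 0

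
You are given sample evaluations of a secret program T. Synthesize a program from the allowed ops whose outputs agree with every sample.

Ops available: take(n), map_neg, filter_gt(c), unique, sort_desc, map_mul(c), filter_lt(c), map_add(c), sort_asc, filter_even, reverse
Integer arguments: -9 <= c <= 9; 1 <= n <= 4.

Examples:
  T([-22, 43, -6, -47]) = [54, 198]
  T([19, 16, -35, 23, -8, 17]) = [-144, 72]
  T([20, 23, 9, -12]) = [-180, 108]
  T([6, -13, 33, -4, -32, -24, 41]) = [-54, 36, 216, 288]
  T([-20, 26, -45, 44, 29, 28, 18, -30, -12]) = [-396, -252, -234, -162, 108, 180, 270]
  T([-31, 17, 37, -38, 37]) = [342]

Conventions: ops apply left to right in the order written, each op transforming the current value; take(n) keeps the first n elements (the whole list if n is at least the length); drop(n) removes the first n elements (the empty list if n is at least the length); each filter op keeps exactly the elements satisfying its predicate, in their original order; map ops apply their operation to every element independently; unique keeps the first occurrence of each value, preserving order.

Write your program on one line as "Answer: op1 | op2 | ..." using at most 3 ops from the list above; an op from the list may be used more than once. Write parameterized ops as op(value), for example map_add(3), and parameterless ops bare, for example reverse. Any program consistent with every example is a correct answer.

map_mul(-9) | filter_even | sort_asc

Check, running the answer program on each example:
  [-22, 43, -6, -47] -> [198, -387, 54, 423] -> [198, 54] -> [54, 198]
  [19, 16, -35, 23, -8, 17] -> [-171, -144, 315, -207, 72, -153] -> [-144, 72] -> [-144, 72]
  [20, 23, 9, -12] -> [-180, -207, -81, 108] -> [-180, 108] -> [-180, 108]
  [6, -13, 33, -4, -32, -24, 41] -> [-54, 117, -297, 36, 288, 216, -369] -> [-54, 36, 288, 216] -> [-54, 36, 216, 288]
  [-20, 26, -45, 44, 29, 28, 18, -30, -12] -> [180, -234, 405, -396, -261, -252, -162, 270, 108] -> [180, -234, -396, -252, -162, 270, 108] -> [-396, -252, -234, -162, 108, 180, 270]
  [-31, 17, 37, -38, 37] -> [279, -153, -333, 342, -333] -> [342] -> [342]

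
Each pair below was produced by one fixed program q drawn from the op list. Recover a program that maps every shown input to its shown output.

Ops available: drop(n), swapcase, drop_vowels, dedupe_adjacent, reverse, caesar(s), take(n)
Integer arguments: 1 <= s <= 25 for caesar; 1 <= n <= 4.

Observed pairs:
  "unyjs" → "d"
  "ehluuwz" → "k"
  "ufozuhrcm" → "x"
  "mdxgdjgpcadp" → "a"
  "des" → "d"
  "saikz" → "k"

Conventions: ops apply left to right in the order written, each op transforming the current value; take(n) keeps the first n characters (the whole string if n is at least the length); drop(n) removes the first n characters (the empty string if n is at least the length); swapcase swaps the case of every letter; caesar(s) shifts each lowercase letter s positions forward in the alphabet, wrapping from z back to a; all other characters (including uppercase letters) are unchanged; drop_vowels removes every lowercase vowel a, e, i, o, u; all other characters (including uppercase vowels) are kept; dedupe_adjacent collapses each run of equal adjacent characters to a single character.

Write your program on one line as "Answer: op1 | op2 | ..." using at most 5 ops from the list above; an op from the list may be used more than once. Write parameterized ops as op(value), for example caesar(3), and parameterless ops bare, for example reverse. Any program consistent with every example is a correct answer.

drop(2) | caesar(11) | reverse | take(1)

Check, running the answer program on each example:
  "unyjs" -> "yjs" -> "jud" -> "duj" -> "d"
  "ehluuwz" -> "luuwz" -> "wffhk" -> "khffw" -> "k"
  "ufozuhrcm" -> "ozuhrcm" -> "zkfscnx" -> "xncsfkz" -> "x"
  "mdxgdjgpcadp" -> "xgdjgpcadp" -> "irouranloa" -> "aolnaruori" -> "a"
  "des" -> "s" -> "d" -> "d" -> "d"
  "saikz" -> "ikz" -> "tvk" -> "kvt" -> "k"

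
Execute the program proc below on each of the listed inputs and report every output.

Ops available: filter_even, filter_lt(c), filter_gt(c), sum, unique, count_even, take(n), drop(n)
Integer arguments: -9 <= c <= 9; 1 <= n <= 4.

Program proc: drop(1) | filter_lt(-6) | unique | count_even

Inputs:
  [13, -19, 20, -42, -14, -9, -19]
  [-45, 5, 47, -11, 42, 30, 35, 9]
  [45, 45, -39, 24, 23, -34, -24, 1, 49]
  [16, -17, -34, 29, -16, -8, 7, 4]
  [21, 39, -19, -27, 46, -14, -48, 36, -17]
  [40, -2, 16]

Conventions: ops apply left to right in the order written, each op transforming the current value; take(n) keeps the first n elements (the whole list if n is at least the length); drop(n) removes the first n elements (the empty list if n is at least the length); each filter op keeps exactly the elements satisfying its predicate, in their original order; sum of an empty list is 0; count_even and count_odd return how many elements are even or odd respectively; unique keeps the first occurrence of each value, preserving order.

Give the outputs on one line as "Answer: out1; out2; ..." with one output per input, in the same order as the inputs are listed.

2; 0; 2; 3; 2; 0

Execution, op by op:
  [13, -19, 20, -42, -14, -9, -19] -> [-19, 20, -42, -14, -9, -19] -> [-19, -42, -14, -9, -19] -> [-19, -42, -14, -9] -> 2
  [-45, 5, 47, -11, 42, 30, 35, 9] -> [5, 47, -11, 42, 30, 35, 9] -> [-11] -> [-11] -> 0
  [45, 45, -39, 24, 23, -34, -24, 1, 49] -> [45, -39, 24, 23, -34, -24, 1, 49] -> [-39, -34, -24] -> [-39, -34, -24] -> 2
  [16, -17, -34, 29, -16, -8, 7, 4] -> [-17, -34, 29, -16, -8, 7, 4] -> [-17, -34, -16, -8] -> [-17, -34, -16, -8] -> 3
  [21, 39, -19, -27, 46, -14, -48, 36, -17] -> [39, -19, -27, 46, -14, -48, 36, -17] -> [-19, -27, -14, -48, -17] -> [-19, -27, -14, -48, -17] -> 2
  [40, -2, 16] -> [-2, 16] -> [] -> [] -> 0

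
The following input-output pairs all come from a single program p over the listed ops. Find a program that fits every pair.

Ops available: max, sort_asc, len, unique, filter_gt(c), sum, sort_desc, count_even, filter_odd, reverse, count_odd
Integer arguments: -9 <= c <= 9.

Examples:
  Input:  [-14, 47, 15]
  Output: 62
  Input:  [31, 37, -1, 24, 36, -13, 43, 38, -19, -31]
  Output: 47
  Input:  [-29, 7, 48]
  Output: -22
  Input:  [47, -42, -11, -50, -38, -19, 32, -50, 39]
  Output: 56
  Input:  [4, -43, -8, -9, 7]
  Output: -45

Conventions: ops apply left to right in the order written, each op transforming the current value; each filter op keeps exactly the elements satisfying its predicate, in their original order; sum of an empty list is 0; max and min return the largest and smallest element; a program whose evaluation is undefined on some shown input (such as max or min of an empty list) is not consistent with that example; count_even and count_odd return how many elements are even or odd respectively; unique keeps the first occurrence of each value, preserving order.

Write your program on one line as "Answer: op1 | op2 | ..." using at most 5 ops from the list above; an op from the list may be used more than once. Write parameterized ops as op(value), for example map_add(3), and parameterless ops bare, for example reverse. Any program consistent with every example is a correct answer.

sort_desc | filter_odd | sort_asc | sum

Check, running the answer program on each example:
  [-14, 47, 15] -> [47, 15, -14] -> [47, 15] -> [15, 47] -> 62
  [31, 37, -1, 24, 36, -13, 43, 38, -19, -31] -> [43, 38, 37, 36, 31, 24, -1, -13, -19, -31] -> [43, 37, 31, -1, -13, -19, -31] -> [-31, -19, -13, -1, 31, 37, 43] -> 47
  [-29, 7, 48] -> [48, 7, -29] -> [7, -29] -> [-29, 7] -> -22
  [47, -42, -11, -50, -38, -19, 32, -50, 39] -> [47, 39, 32, -11, -19, -38, -42, -50, -50] -> [47, 39, -11, -19] -> [-19, -11, 39, 47] -> 56
  [4, -43, -8, -9, 7] -> [7, 4, -8, -9, -43] -> [7, -9, -43] -> [-43, -9, 7] -> -45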